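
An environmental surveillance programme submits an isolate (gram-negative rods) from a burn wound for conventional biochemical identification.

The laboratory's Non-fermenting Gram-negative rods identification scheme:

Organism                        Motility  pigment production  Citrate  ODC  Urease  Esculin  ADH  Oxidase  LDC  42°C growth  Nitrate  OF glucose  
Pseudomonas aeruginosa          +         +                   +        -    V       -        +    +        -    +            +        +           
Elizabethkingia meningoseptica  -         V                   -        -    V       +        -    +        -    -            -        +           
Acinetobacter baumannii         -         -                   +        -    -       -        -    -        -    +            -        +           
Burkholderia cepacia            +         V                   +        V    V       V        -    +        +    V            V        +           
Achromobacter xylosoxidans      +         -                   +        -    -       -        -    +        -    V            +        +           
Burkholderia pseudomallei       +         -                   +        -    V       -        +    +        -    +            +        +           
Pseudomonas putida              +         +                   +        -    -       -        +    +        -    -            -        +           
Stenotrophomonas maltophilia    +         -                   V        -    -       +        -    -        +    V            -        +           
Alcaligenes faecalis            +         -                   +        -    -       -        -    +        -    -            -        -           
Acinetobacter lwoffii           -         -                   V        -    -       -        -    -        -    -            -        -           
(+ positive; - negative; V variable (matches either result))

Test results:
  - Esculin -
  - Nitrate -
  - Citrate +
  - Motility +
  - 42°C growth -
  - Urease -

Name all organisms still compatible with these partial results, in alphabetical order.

Esculin -: excludes Elizabethkingia meningoseptica, Stenotrophomonas maltophilia — 8 left.
Urease -: all 8 remaining candidates are consistent.
Motility +: excludes Acinetobacter baumannii, Acinetobacter lwoffii — 6 left.
Citrate +: all 6 remaining candidates are consistent.
42°C growth -: excludes Pseudomonas aeruginosa, Burkholderia pseudomallei — 4 left.
Nitrate -: excludes Achromobacter xylosoxidans — 3 left.

Alcaligenes faecalis, Burkholderia cepacia, Pseudomonas putida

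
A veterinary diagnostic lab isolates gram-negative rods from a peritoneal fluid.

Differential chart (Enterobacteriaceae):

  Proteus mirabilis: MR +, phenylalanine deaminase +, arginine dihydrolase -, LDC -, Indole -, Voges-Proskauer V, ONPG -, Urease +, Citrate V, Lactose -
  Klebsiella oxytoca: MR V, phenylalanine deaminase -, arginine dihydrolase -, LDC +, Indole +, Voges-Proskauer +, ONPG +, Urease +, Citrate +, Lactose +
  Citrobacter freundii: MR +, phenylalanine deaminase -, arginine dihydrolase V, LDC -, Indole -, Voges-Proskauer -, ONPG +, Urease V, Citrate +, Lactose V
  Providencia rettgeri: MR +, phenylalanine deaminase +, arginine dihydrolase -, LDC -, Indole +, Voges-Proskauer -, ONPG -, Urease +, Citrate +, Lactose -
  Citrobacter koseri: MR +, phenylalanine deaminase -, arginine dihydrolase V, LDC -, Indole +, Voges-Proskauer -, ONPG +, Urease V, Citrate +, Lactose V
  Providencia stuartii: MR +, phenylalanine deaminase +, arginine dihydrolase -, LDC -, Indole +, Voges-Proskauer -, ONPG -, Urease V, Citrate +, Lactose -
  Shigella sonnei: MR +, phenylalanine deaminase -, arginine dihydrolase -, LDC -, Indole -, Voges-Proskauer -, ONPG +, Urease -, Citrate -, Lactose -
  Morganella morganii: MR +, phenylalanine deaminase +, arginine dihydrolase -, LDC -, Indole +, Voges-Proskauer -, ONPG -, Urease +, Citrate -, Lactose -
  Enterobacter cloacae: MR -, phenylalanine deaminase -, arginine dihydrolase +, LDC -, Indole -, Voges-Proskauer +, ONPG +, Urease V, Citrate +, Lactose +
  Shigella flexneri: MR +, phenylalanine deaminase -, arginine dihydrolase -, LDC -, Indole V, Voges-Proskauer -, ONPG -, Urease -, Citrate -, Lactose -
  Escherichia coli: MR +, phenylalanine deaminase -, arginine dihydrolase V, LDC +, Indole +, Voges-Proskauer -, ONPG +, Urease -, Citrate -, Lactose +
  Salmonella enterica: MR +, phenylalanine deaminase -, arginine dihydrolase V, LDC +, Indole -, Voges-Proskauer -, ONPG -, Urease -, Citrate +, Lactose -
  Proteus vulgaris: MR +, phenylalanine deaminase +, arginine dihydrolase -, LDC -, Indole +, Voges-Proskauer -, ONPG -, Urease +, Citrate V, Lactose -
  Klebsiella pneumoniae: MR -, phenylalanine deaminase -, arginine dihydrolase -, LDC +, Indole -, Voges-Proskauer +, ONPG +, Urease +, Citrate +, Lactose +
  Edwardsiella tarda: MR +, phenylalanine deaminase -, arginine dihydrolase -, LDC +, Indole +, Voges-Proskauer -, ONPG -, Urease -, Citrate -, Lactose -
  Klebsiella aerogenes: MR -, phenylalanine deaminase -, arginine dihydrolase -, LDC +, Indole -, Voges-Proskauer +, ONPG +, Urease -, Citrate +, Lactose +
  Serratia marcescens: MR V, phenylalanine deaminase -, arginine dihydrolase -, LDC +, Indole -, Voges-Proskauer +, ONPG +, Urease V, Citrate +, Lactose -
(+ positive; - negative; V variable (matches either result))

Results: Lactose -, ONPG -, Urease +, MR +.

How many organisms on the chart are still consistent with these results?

MR +: excludes Enterobacter cloacae, Klebsiella pneumoniae, Klebsiella aerogenes — 14 left.
Lactose -: excludes Klebsiella oxytoca, Escherichia coli — 12 left.
ONPG -: excludes Citrobacter freundii, Citrobacter koseri, Shigella sonnei, Serratia marcescens — 8 left.
Urease +: excludes Shigella flexneri, Salmonella enterica, Edwardsiella tarda — 5 left.
Still consistent: Morganella morganii, Proteus mirabilis, Proteus vulgaris, Providencia rettgeri, Providencia stuartii.

5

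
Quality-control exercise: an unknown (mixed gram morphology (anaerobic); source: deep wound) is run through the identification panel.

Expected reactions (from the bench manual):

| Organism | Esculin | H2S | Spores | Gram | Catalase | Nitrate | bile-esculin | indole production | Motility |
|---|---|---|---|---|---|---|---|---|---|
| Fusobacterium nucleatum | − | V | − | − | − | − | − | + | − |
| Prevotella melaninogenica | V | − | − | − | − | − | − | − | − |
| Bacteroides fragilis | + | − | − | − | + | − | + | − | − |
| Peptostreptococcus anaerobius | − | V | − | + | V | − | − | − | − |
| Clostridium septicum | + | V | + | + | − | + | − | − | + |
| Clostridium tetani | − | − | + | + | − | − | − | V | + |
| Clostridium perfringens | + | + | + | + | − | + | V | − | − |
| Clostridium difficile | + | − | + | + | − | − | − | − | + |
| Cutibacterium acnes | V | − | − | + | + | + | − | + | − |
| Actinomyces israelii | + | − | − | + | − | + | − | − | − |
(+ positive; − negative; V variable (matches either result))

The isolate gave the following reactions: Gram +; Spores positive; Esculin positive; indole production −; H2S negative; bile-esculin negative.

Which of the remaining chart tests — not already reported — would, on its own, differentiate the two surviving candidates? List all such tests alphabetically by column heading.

Gram +: excludes Fusobacterium nucleatum, Prevotella melaninogenica, Bacteroides fragilis — 7 left.
Esculin +: excludes Peptostreptococcus anaerobius, Clostridium tetani — 5 left.
bile-esculin −: all 5 remaining candidates are consistent.
indole production −: excludes Cutibacterium acnes — 4 left.
Spores +: excludes Actinomyces israelii — 3 left.
H2S −: excludes Clostridium perfringens — 2 left.
Two candidates remain: Clostridium difficile and Clostridium septicum.
  Catalase: − vs − — same for both, does not separate.
  Nitrate: Clostridium difficile −, Clostridium septicum + — discriminates.
  Motility: + vs + — same for both, does not separate.

Nitrate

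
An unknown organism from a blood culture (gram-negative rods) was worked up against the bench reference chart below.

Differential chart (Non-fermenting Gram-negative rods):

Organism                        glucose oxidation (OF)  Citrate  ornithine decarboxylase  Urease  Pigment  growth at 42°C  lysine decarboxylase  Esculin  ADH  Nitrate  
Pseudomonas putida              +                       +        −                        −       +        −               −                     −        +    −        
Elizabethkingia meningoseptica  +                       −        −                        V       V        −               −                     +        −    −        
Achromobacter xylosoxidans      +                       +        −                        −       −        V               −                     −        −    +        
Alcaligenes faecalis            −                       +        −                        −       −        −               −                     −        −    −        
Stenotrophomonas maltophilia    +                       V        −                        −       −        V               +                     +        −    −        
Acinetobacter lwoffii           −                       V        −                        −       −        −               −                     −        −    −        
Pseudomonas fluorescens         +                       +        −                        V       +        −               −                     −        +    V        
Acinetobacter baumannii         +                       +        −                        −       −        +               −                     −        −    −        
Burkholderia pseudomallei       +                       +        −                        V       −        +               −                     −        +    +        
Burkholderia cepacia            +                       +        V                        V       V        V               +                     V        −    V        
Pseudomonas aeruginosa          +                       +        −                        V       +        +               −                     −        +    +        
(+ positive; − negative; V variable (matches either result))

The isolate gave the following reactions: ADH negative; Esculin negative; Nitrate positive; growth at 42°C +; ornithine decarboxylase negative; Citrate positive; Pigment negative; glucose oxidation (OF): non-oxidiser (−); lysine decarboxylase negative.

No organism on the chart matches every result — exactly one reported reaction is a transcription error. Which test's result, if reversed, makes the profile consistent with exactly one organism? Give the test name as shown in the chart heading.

glucose oxidation (OF)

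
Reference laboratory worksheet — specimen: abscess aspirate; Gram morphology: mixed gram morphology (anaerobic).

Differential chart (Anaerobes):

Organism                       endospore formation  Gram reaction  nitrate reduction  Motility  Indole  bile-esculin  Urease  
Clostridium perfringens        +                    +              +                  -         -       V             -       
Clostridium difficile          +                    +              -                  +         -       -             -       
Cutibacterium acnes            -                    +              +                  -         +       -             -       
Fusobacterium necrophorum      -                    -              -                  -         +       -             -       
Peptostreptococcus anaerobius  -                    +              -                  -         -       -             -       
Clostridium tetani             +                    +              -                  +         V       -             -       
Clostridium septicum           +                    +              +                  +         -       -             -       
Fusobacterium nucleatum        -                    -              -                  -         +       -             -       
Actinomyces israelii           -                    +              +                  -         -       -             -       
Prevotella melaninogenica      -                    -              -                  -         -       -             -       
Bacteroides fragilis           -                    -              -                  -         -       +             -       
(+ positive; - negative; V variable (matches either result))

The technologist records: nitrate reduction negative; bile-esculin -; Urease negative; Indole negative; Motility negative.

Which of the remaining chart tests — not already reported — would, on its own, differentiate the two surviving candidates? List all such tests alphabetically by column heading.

nitrate reduction -: excludes Clostridium perfringens, Cutibacterium acnes, Clostridium septicum, Actinomyces israelii — 7 left.
Indole -: excludes Fusobacterium necrophorum, Fusobacterium nucleatum — 5 left.
bile-esculin -: excludes Bacteroides fragilis — 4 left.
Urease -: all 4 remaining candidates are consistent.
Motility -: excludes Clostridium difficile, Clostridium tetani — 2 left.
Two candidates remain: Peptostreptococcus anaerobius and Prevotella melaninogenica.
  endospore formation: - vs - — same for both, does not separate.
  Gram reaction: Peptostreptococcus anaerobius +, Prevotella melaninogenica - — discriminates.

Gram reaction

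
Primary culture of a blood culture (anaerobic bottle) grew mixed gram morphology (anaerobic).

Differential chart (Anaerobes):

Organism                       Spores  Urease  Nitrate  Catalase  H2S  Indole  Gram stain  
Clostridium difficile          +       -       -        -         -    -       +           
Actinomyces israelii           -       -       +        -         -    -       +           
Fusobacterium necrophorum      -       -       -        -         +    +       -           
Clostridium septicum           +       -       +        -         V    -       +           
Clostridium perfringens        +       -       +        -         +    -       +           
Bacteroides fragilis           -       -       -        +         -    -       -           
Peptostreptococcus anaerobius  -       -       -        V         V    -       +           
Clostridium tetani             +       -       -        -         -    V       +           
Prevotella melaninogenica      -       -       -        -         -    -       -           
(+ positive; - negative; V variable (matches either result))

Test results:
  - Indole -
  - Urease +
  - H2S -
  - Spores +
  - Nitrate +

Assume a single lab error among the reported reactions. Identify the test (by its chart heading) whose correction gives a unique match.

As reported, no row in the chart matches all 5 reactions.
Reversing Spores → still no organism matches.
Reversing Urease (to -) → unique match: Clostridium septicum.
Reversing H2S → still no organism matches.
Reversing Indole → still no organism matches.
Reversing Nitrate → still no organism matches.

Urease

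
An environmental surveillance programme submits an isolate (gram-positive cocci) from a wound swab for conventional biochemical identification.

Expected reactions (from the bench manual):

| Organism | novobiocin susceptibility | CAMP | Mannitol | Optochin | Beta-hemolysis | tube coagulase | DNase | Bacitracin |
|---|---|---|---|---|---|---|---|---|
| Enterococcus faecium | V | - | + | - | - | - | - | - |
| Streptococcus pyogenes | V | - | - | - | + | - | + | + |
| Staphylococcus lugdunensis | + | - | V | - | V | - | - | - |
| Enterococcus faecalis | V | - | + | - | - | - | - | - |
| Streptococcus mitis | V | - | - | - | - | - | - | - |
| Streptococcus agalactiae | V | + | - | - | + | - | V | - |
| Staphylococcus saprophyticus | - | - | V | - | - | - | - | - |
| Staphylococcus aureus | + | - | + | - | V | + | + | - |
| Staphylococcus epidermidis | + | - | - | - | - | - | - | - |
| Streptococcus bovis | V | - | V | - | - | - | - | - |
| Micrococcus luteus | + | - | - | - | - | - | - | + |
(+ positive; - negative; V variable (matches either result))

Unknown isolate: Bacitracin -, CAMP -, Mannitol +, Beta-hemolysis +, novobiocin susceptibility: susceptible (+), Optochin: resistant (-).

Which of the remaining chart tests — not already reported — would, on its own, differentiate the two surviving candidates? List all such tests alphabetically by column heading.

novobiocin susceptibility +: excludes Staphylococcus saprophyticus — 10 left.
Optochin -: all 10 remaining candidates are consistent.
CAMP -: excludes Streptococcus agalactiae — 9 left.
Bacitracin -: excludes Streptococcus pyogenes, Micrococcus luteus — 7 left.
Mannitol +: excludes Streptococcus mitis, Staphylococcus epidermidis — 5 left.
Beta-hemolysis +: excludes Enterococcus faecium, Enterococcus faecalis, Streptococcus bovis — 2 left.
Two candidates remain: Staphylococcus aureus and Staphylococcus lugdunensis.
  tube coagulase: Staphylococcus aureus +, Staphylococcus lugdunensis - — discriminates.
  DNase: Staphylococcus aureus +, Staphylococcus lugdunensis - — discriminates.

DNase, tube coagulase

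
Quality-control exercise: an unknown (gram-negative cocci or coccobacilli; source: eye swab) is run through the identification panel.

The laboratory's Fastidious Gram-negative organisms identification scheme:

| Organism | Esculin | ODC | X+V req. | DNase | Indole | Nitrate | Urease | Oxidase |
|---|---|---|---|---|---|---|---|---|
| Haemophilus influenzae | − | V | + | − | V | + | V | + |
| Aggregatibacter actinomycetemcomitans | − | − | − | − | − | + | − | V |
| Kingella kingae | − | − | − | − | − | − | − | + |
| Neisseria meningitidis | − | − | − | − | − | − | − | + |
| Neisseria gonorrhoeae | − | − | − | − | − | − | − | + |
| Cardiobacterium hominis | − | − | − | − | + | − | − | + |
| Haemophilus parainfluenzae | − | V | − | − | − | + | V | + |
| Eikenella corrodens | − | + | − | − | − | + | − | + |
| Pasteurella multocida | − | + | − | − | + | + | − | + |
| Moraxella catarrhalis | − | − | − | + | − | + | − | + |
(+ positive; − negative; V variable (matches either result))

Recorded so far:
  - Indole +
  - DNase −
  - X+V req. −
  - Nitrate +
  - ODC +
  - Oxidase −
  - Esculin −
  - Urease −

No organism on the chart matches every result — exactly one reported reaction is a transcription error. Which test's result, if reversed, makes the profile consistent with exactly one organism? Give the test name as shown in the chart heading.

Oxidase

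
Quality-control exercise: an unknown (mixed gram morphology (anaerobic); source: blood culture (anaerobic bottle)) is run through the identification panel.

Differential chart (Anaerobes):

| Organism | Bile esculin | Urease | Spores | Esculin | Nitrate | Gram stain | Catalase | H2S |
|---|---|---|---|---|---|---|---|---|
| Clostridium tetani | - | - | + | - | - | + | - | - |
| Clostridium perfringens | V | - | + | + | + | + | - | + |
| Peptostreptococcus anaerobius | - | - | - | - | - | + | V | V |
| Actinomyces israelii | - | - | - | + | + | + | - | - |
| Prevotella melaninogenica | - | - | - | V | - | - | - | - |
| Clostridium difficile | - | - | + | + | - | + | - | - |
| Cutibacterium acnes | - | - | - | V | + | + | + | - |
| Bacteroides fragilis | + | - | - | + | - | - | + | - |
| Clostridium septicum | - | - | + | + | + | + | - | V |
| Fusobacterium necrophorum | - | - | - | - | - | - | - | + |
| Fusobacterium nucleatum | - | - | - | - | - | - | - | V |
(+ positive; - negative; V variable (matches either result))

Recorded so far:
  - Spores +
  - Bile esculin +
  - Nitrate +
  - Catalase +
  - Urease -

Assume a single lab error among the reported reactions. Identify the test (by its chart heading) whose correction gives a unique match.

Catalase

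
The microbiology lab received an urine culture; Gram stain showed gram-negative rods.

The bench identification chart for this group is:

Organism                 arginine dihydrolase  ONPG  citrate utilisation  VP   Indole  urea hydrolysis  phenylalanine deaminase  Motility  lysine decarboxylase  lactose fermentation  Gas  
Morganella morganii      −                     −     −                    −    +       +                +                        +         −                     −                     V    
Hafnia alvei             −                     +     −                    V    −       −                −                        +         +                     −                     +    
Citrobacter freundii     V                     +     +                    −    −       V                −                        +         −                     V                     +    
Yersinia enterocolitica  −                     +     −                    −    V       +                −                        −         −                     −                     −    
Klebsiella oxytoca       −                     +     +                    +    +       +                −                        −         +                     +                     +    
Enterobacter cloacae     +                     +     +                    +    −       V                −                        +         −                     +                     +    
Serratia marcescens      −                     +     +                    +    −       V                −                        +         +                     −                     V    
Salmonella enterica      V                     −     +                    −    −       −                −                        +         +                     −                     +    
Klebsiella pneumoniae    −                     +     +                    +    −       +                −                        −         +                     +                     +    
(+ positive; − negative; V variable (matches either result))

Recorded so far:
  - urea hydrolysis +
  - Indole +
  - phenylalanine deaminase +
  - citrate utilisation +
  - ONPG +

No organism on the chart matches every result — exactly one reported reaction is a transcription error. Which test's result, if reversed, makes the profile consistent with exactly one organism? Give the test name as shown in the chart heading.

As reported, no row in the chart matches all 5 reactions.
Reversing ONPG → still no organism matches.
Reversing Indole → still no organism matches.
Reversing phenylalanine deaminase (to −) → unique match: Klebsiella oxytoca.
Reversing urea hydrolysis → still no organism matches.
Reversing citrate utilisation → still no organism matches.

phenylalanine deaminase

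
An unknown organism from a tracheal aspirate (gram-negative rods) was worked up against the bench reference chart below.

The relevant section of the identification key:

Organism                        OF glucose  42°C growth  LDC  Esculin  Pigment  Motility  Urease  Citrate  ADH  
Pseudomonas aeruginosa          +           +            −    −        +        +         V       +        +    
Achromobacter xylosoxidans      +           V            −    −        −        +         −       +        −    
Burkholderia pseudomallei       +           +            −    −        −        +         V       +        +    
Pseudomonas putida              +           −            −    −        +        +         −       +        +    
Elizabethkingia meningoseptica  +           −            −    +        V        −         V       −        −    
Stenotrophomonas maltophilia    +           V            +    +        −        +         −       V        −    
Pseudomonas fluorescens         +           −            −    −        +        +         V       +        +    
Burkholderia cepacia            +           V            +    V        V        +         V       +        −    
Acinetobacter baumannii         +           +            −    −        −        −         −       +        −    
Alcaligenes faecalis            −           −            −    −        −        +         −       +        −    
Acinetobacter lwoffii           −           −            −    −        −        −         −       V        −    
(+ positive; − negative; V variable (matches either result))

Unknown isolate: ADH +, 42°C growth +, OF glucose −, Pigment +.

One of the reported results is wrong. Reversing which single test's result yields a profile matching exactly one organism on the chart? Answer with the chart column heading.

OF glucose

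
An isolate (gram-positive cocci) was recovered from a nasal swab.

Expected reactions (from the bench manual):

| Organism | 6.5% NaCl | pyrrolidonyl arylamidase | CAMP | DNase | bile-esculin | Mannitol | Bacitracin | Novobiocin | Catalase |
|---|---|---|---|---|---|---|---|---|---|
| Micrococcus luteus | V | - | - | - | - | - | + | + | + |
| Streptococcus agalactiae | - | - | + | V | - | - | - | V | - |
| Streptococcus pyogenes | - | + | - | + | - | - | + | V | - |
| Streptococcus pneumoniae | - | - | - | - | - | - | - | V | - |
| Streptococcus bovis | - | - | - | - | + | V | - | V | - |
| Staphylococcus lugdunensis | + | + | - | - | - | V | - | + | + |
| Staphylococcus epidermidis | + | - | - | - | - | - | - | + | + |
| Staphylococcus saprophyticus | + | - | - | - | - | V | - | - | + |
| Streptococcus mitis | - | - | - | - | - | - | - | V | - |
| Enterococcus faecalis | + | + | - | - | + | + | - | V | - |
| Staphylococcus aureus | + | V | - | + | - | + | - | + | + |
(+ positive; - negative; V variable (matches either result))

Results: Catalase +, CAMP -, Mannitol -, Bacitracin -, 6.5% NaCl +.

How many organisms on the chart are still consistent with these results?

3

Bacitracin -: excludes Micrococcus luteus, Streptococcus pyogenes — 9 left.
Catalase +: excludes 5 organisms — 4 left.
6.5% NaCl +: all 4 remaining candidates are consistent.
CAMP -: all 4 remaining candidates are consistent.
Mannitol -: excludes Staphylococcus aureus — 3 left.
Still consistent: Staphylococcus epidermidis, Staphylococcus lugdunensis, Staphylococcus saprophyticus.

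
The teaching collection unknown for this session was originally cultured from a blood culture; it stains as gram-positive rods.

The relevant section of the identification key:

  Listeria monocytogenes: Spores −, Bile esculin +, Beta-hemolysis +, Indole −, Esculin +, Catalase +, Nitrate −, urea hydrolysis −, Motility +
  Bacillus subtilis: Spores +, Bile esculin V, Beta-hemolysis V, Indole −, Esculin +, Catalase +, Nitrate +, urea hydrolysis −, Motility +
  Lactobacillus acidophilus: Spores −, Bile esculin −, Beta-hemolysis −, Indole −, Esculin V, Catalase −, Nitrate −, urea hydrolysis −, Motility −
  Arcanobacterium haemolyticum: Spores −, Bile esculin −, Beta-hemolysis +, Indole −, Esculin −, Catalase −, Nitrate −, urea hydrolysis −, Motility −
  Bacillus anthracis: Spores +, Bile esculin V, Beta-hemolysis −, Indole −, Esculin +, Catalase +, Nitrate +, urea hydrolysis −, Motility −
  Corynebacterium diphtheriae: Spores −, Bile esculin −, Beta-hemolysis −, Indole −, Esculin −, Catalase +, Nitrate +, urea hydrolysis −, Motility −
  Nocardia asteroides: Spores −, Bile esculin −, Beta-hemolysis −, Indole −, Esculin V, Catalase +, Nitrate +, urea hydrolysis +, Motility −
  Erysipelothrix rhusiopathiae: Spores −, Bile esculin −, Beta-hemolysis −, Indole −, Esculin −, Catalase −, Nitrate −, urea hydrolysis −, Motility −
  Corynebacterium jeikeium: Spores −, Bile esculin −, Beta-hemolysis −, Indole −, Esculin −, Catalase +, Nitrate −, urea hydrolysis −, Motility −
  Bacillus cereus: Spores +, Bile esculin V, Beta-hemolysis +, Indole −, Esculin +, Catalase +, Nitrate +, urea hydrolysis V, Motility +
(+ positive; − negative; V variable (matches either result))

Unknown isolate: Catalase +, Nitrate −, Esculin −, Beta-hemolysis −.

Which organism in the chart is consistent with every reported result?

Corynebacterium jeikeium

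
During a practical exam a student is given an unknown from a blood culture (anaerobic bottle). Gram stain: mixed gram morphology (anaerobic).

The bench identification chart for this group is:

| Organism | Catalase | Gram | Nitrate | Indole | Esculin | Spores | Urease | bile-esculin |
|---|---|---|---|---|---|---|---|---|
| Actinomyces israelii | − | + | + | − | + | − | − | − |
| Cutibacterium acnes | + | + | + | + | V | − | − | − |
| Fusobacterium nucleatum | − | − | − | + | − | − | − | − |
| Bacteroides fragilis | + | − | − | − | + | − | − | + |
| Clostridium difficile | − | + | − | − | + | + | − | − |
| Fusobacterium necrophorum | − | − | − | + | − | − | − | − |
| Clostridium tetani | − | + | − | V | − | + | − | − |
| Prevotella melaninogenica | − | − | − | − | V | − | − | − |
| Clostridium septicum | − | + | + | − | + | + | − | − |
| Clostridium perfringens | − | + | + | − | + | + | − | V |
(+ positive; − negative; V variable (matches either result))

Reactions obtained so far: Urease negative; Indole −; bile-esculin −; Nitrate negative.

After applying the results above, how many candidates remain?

3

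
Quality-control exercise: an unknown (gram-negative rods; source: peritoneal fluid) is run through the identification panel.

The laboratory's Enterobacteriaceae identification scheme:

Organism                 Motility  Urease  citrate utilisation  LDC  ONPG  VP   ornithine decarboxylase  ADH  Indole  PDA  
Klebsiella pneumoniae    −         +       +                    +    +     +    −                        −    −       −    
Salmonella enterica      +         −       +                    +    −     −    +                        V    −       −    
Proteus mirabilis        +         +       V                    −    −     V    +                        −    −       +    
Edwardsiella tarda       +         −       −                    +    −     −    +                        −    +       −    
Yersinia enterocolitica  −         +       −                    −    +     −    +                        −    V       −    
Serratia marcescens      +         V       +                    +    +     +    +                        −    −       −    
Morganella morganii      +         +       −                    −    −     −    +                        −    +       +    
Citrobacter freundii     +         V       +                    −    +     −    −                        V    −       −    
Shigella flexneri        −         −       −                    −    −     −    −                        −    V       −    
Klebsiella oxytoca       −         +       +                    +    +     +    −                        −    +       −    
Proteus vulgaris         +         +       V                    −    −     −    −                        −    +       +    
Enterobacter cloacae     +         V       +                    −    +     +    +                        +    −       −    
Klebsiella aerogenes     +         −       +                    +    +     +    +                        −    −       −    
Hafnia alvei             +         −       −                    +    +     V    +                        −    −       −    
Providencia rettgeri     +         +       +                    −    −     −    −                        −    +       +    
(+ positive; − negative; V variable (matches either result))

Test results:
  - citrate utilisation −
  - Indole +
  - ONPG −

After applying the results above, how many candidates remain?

4

ONPG −: excludes 8 organisms — 7 left.
citrate utilisation −: excludes Salmonella enterica, Providencia rettgeri — 5 left.
Indole +: excludes Proteus mirabilis — 4 left.
Still consistent: Edwardsiella tarda, Morganella morganii, Proteus vulgaris, Shigella flexneri.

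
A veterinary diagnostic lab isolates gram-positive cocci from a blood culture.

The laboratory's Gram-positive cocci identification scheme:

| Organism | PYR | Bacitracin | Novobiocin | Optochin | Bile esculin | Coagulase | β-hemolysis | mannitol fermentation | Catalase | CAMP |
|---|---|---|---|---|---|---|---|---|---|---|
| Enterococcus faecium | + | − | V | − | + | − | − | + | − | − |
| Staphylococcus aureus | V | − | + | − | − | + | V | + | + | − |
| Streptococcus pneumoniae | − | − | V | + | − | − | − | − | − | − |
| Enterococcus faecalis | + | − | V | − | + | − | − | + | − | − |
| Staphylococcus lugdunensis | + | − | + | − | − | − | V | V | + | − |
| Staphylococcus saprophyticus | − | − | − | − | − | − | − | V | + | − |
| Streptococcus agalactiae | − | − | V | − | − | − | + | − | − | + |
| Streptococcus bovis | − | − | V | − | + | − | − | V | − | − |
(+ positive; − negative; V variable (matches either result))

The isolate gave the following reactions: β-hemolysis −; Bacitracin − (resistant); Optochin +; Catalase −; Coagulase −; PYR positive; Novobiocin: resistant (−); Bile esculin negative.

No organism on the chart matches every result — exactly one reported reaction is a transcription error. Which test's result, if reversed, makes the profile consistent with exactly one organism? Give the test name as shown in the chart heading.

PYR

As reported, no row in the chart matches all 8 reactions.
Reversing Bile esculin → still no organism matches.
Reversing Coagulase → still no organism matches.
Reversing Optochin → still no organism matches.
Reversing PYR (to −) → unique match: Streptococcus pneumoniae.
Reversing Novobiocin → still no organism matches.
Reversing β-hemolysis → still no organism matches.
Reversing Catalase → still no organism matches.
Reversing Bacitracin → still no organism matches.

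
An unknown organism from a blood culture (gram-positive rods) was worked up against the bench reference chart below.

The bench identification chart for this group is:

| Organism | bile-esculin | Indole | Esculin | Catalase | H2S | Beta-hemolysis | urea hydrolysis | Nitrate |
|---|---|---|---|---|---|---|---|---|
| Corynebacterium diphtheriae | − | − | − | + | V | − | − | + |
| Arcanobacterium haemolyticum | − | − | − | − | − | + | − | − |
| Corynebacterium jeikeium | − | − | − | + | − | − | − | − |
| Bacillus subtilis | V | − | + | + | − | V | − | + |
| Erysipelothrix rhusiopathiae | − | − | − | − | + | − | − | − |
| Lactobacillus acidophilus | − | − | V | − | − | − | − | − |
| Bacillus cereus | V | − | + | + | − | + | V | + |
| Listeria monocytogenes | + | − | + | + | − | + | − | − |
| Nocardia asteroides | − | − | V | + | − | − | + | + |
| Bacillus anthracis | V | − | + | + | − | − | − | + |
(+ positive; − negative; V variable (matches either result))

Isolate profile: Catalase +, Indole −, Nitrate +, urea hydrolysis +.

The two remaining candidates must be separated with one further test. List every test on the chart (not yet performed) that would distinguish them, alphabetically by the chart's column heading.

Nitrate +: excludes 5 organisms — 5 left.
Catalase +: all 5 remaining candidates are consistent.
Indole −: all 5 remaining candidates are consistent.
urea hydrolysis +: excludes Corynebacterium diphtheriae, Bacillus subtilis, Bacillus anthracis — 2 left.
Two candidates remain: Bacillus cereus and Nocardia asteroides.
  bile-esculin: V vs − — variable for at least one, does not separate.
  Esculin: + vs V — variable for at least one, does not separate.
  H2S: − vs − — same for both, does not separate.
  Beta-hemolysis: Bacillus cereus +, Nocardia asteroides − — discriminates.

Beta-hemolysis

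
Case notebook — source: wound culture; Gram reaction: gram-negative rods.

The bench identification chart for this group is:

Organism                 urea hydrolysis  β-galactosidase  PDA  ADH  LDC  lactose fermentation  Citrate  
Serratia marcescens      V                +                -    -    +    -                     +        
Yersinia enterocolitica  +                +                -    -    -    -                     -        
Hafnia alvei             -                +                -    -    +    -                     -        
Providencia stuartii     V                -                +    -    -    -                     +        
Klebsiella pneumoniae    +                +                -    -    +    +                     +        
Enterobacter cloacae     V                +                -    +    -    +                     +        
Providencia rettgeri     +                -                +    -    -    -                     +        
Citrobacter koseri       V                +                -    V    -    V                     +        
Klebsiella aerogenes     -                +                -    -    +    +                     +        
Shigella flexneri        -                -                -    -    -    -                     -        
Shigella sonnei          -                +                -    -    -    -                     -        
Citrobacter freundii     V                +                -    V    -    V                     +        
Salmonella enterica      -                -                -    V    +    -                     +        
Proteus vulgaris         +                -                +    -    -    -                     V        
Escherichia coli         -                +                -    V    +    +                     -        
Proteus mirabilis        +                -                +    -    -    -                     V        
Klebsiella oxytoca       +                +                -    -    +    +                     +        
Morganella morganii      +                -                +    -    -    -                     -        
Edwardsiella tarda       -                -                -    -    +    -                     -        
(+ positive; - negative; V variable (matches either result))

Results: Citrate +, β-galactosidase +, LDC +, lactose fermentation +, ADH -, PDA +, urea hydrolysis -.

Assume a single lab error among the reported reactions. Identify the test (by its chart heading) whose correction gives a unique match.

PDA

As reported, no row in the chart matches all 7 reactions.
Reversing ADH → still no organism matches.
Reversing Citrate → still no organism matches.
Reversing lactose fermentation → still no organism matches.
Reversing urea hydrolysis → still no organism matches.
Reversing β-galactosidase → still no organism matches.
Reversing PDA (to -) → unique match: Klebsiella aerogenes.
Reversing LDC → still no organism matches.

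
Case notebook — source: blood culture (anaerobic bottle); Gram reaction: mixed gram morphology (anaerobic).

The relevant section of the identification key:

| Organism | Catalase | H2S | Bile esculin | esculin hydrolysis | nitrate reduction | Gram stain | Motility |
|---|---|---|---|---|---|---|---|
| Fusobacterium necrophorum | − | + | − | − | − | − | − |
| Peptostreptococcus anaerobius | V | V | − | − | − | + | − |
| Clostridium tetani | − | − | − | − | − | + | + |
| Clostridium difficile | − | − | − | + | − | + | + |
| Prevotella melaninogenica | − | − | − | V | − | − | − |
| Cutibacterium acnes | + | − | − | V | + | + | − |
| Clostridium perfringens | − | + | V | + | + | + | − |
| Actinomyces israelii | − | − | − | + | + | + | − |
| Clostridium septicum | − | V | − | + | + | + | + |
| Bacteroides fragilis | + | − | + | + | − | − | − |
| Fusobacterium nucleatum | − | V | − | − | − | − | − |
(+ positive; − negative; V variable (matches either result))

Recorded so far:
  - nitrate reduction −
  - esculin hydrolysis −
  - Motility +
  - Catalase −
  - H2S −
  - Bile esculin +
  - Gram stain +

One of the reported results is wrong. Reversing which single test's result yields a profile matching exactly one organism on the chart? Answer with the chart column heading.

Bile esculin

As reported, no row in the chart matches all 7 reactions.
Reversing Bile esculin (to −) → unique match: Clostridium tetani.
Reversing H2S → still no organism matches.
Reversing Gram stain → still no organism matches.
Reversing nitrate reduction → still no organism matches.
Reversing Motility → still no organism matches.
Reversing esculin hydrolysis → still no organism matches.
Reversing Catalase → still no organism matches.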